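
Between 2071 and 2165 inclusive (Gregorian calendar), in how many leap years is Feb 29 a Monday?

Leap years in 2071–2165: 23 of them.
Feb 29 weekday advances by 5 (mod 7) from one leap year to the next four years later (or differs when a century non-leap intervenes).
Leap-day weekdays: 2072:Mon✓ 2076:Sat 2080:Thu 2084:Tue 2088:Sun 2092:Fri 2096:Wed 2104:Fri 2108:Wed 2112:Mon✓ 2116:Sat 2120:Thu 2124:Tue 2128:Sun 2132:Fri 2136:Wed 2140:Mon✓ 2144:Sat 2148:Thu 2152:Tue 2156:Sun 2160:Fri 2164:Wed
Monday: 2072, 2112, 2140 → 3.

3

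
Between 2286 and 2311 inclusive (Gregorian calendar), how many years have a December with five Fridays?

December has 31 days; it has five Fridays when Friday falls among the first (month-length − 28) days — i.e. when December 1 is one of Friday/Thursday/Wednesday.
December 1 by year: 2286:Wed✓ 2287:Thu✓ 2288:Sat 2289:Sun 2290:Mon 2291:Tue 2292:Thu✓ 2293:Fri✓ 2294:Sat 2295:Sun 2296:Tue 2297:Wed✓ 2298:Thu✓ 2299:Fri✓ 2300:Sat 2301:Sun 2302:Mon 2303:Tue 2304:Thu✓ 2305:Fri✓ 2306:Sat 2307:Sun 2308:Tue 2309:Wed✓ 2310:Thu✓ 2311:Fri✓
Years with five Fridays: 2286, 2287, 2292, 2293, 2297, 2298, 2299, 2304, 2305, 2309, 2310, 2311 → 12.

12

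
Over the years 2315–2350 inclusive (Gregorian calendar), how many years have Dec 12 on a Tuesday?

6

Track Dec 12's weekday year by year (advancing +1, or +2 across a Feb 29):
  2315: Sun  2316: Tue (+2) ✓  2317: Wed (+1)  2318: Thu (+1)  2319: Fri (+1)
  2320: Sun (+2)  2321: Mon (+1)  2322: Tue (+1) ✓  2323: Wed (+1)  2324: Fri (+2)
  2325: Sat (+1)  2326: Sun (+1)  2327: Mon (+1)  2328: Wed (+2)  … (8 more years) …
  2337: Sun (+1)  2338: Mon (+1)  2339: Tue (+1) ✓  2340: Thu (+2)  2341: Fri (+1)
  2342: Sat (+1)  2343: Sun (+1)  2344: Tue (+2) ✓  2345: Wed (+1)  2346: Thu (+1)
  2347: Fri (+1)  2348: Sun (+2)  2349: Mon (+1)  2350: Tue (+1) ✓
Tuesday years: 2316, 2322, 2333, 2339, 2344, 2350 — 6 in total.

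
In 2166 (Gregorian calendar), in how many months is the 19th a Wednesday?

Check the 19th of each month of 2166: Jan 19: Sun, Feb 19: Wed, Mar 19: Wed, Apr 19: Sat, May 19: Mon, Jun 19: Thu, Jul 19: Sat, Aug 19: Tue, Sep 19: Fri, Oct 19: Sun, Nov 19: Wed, Dec 19: Fri.
Wednesday occurs in February, March, November — 3 months.

3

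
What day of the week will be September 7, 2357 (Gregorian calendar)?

January 1, 2357 is a Tuesday.
September 7 is day 250 of the year, i.e. 249 days after Jan 1.
249 mod 7 = 4, so advance 4 weekdays from Tuesday: Saturday.

Saturday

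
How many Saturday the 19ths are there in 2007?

1

Check the 19th of each month of 2007: Jan 19: Fri, Feb 19: Mon, Mar 19: Mon, Apr 19: Thu, May 19: Sat, Jun 19: Tue, Jul 19: Thu, Aug 19: Sun, Sep 19: Wed, Oct 19: Fri, Nov 19: Mon, Dec 19: Wed.
Saturday occurs in May — 1 month.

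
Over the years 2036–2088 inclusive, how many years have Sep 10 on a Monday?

Track Sep 10's weekday year by year (advancing +1, or +2 across a Feb 29):
  2036: Wed  2037: Thu (+1)  2038: Fri (+1)  2039: Sat (+1)  2040: Mon (+2) ✓
  2041: Tue (+1)  2042: Wed (+1)  2043: Thu (+1)  2044: Sat (+2)  2045: Sun (+1)
  2046: Mon (+1) ✓  2047: Tue (+1)  2048: Thu (+2)  2049: Fri (+1)  … (25 more years) …
  2075: Tue (+1)  2076: Thu (+2)  2077: Fri (+1)  2078: Sat (+1)  2079: Sun (+1)
  2080: Tue (+2)  2081: Wed (+1)  2082: Thu (+1)  2083: Fri (+1)  2084: Sun (+2)
  2085: Mon (+1) ✓  2086: Tue (+1)  2087: Wed (+1)  2088: Fri (+2)
Monday years: 2040, 2046, 2057, 2063, 2068, 2074, 2085 — 7 in total.

7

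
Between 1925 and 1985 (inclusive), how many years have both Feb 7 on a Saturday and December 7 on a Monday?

7

Check each year's weekday for Feb 7 and December 7:
  1925: Sat/Mon ✓  1926: Sun/Tue  1927: Mon/Wed  1928: Tue/Fri  1929: Thu/Sat  1930: Fri/Sun  1931: Sat/Mon ✓  1932: Sun/Wed  1933: Tue/Thu  1934: Wed/Fri  1935: Thu/Sat  1936: Fri/Mon  1937: Sun/Tue  1938: Mon/Wed  …(33 more)…  1972: Mon/Thu  1973: Wed/Fri  1974: Thu/Sat  1975: Fri/Sun  1976: Sat/Tue  1977: Mon/Wed  1978: Tue/Thu  1979: Wed/Fri  1980: Thu/Sun  1981: Sat/Mon ✓  1982: Sun/Tue  1983: Mon/Wed  1984: Tue/Fri  1985: Thu/Sat
Both conditions hold in: 1925, 1931, 1942, 1953, 1959, 1970, 1981 — 7.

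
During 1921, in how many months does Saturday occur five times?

A month of length L has five Saturdays iff its first Saturday is on day ≤ L−28 (so day 1–3 in a 31-day month, 1–2 in a 30-day month, day 1 in a leap February).
Checking each month of 1921: Jan starts Sat (31d) ✓; Feb starts Tue (28d); Mar starts Tue (31d); Apr starts Fri (30d) ✓; May starts Sun (31d); Jun starts Wed (30d); Jul starts Fri (31d) ✓; Aug starts Mon (31d); Sep starts Thu (30d); Oct starts Sat (31d) ✓; Nov starts Tue (30d); Dec starts Thu (31d) ✓.
Five-Saturday months: January, April, July, October, December → 5.

5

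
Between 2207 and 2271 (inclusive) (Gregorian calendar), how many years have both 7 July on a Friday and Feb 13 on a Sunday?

Check each year's weekday for 7 July and Feb 13:
  2207: Tue/Fri  2208: Thu/Sat  2209: Fri/Mon  2210: Sat/Tue  2211: Sun/Wed  2212: Tue/Thu  2213: Wed/Sat  2214: Thu/Sun  2215: Fri/Mon  2216: Sun/Tue  2217: Mon/Thu  2218: Tue/Fri  2219: Wed/Sat  2220: Fri/Sun ✓  …(37 more)…  2258: Wed/Sat  2259: Thu/Sun  2260: Sat/Mon  2261: Sun/Wed  2262: Mon/Thu  2263: Tue/Fri  2264: Thu/Sat  2265: Fri/Mon  2266: Sat/Tue  2267: Sun/Wed  2268: Tue/Thu  2269: Wed/Sat  2270: Thu/Sun  2271: Fri/Mon
Both conditions hold in: 2220, 2248 — 2.

2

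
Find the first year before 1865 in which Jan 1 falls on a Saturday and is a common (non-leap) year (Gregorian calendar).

1859

Jan 1 advances by 2 weekdays after a leap year and by 1 after a common year.
1865: Jan 1 is Sunday.
1864: Friday (leap)
1863: Thursday
1862: Wednesday
1861: Tuesday
1860: Sunday (leap)
1859: Saturday
1859 begins on a Saturday and is a common year.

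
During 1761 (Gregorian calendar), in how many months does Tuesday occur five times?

4

A month of length L has five Tuesdays iff its first Tuesday is on day ≤ L−28 (so day 1–3 in a 31-day month, 1–2 in a 30-day month, day 1 in a leap February).
Checking each month of 1761: Jan starts Thu (31d); Feb starts Sun (28d); Mar starts Sun (31d) ✓; Apr starts Wed (30d); May starts Fri (31d); Jun starts Mon (30d) ✓; Jul starts Wed (31d); Aug starts Sat (31d); Sep starts Tue (30d) ✓; Oct starts Thu (31d); Nov starts Sun (30d); Dec starts Tue (31d) ✓.
Five-Tuesday months: March, June, September, December → 4.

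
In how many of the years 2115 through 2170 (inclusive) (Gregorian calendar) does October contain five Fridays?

24

October has 31 days; it has five Fridays when Friday falls among the first (month-length − 28) days — i.e. when October 1 is one of Friday/Thursday/Wednesday.
October 1 by year: 2115:Tue 2116:Thu✓ 2117:Fri✓ 2118:Sat 2119:Sun 2120:Tue 2121:Wed✓ 2122:Thu✓ 2123:Fri✓ 2124:Sun 2125:Mon 2126:Tue 2127:Wed✓ 2128:Fri✓ 2129:Sat …(26 more)… 2156:Fri✓ 2157:Sat 2158:Sun 2159:Mon 2160:Wed✓ 2161:Thu✓ 2162:Fri✓ 2163:Sat 2164:Mon 2165:Tue 2166:Wed✓ 2167:Thu✓ 2168:Sat 2169:Sun 2170:Mon
Years with five Fridays: 2116, 2117, 2121, 2122, 2123, 2127, 2128, 2132, 2133, 2134, 2138, 2139, 2144, 2145, 2149, 2150, 2151, 2155, 2156, 2160, 2161, 2162, 2166, 2167 → 24.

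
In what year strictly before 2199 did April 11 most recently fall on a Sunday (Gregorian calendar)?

2190

From one year to the next, a fixed date's weekday advances by 1, or by 2 when a Feb 29 lies between the two dates.
2199: April 11 is Thursday.
2198: Wednesday (−1)
2197: Tuesday (−1)
2196: Monday (−1)
2195: Saturday (−2)
2194: Friday (−1)
2193: Thursday (−1)
2192: Wednesday (−1)
2191: Monday (−2)
2190: Sunday (−1)
April 11 falls on a Sunday in 2190.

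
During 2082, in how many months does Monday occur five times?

4

A month of length L has five Mondays iff its first Monday is on day ≤ L−28 (so day 1–3 in a 31-day month, 1–2 in a 30-day month, day 1 in a leap February).
Checking each month of 2082: Jan starts Thu (31d); Feb starts Sun (28d); Mar starts Sun (31d) ✓; Apr starts Wed (30d); May starts Fri (31d); Jun starts Mon (30d) ✓; Jul starts Wed (31d); Aug starts Sat (31d) ✓; Sep starts Tue (30d); Oct starts Thu (31d); Nov starts Sun (30d) ✓; Dec starts Tue (31d).
Five-Monday months: March, June, August, November → 4.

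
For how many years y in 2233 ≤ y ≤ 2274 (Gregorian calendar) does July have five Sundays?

July has 31 days; it has five Sundays when Sunday falls among the first (month-length − 28) days — i.e. when July 1 is one of Sunday/Saturday/Friday.
July 1 by year: 2233:Mon 2234:Tue 2235:Wed 2236:Fri✓ 2237:Sat✓ 2238:Sun✓ 2239:Mon 2240:Wed 2241:Thu 2242:Fri✓ 2243:Sat✓ 2244:Mon 2245:Tue 2246:Wed 2247:Thu …(12 more)… 2260:Sun✓ 2261:Mon 2262:Tue 2263:Wed 2264:Fri✓ 2265:Sat✓ 2266:Sun✓ 2267:Mon 2268:Wed 2269:Thu 2270:Fri✓ 2271:Sat✓ 2272:Mon 2273:Tue 2274:Wed
Years with five Sundays: 2236, 2237, 2238, 2242, 2243, 2248, 2249, 2253, 2254, 2255, 2259, 2260, 2264, 2265, 2266, 2270, 2271 → 17.

17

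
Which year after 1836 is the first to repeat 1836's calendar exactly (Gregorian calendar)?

Two years share a calendar iff Jan 1 falls on the same weekday and both are leap or both are common. 1836: Jan 1 is Friday, leap year.
1837: Jan 1 Sunday, common
1838: Jan 1 Monday, common
1839: Jan 1 Tuesday, common
1840: Jan 1 Wednesday, leap
1841: Jan 1 Friday, common
1842: Jan 1 Saturday, common
1843: Jan 1 Sunday, common
1844: Jan 1 Monday, leap
1845: Jan 1 Wednesday, common
1846: Jan 1 Thursday, common
1847: Jan 1 Friday, common
1848: Jan 1 Saturday, leap
1849: Jan 1 Monday, common
1850: Jan 1 Tuesday, common
1851: Jan 1 Wednesday, common
1852: Jan 1 Thursday, leap
1853: Jan 1 Saturday, common
1854: Jan 1 Sunday, common
1855: Jan 1 Monday, common
1856: Jan 1 Tuesday, leap
1857: Jan 1 Thursday, common
1858: Jan 1 Friday, common
1859: Jan 1 Saturday, common
1860: Jan 1 Sunday, leap
1861: Jan 1 Tuesday, common
1862: Jan 1 Wednesday, common
1863: Jan 1 Thursday, common
1864: Jan 1 Friday, leap
1864 matches on both conditions.

1864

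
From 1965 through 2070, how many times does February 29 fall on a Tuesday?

Leap years in 1965–2070: 26 of them.
Feb 29 weekday advances by 5 (mod 7) from one leap year to the next four years later (or differs when a century non-leap intervenes).
Leap-day weekdays: 1968:Thu 1972:Tue✓ 1976:Sun 1980:Fri 1984:Wed 1988:Mon 1992:Sat 1996:Thu 2000:Tue✓ 2004:Sun 2008:Fri 2012:Wed 2016:Mon 2020:Sat 2024:Thu 2028:Tue✓ 2032:Sun 2036:Fri 2040:Wed 2044:Mon 2048:Sat 2052:Thu 2056:Tue✓ 2060:Sun 2064:Fri 2068:Wed
Tuesday: 1972, 2000, 2028, 2056 → 4.

4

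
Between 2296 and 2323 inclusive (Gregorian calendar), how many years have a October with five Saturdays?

12

October has 31 days; it has five Saturdays when Saturday falls among the first (month-length − 28) days — i.e. when October 1 is one of Saturday/Friday/Thursday.
October 1 by year: 2296:Thu✓ 2297:Fri✓ 2298:Sat✓ 2299:Sun 2300:Mon 2301:Tue 2302:Wed 2303:Thu✓ 2304:Sat✓ 2305:Sun 2306:Mon 2307:Tue 2308:Thu✓ 2309:Fri✓ 2310:Sat✓ 2311:Sun 2312:Tue 2313:Wed 2314:Thu✓ 2315:Fri✓ 2316:Sun 2317:Mon 2318:Tue 2319:Wed 2320:Fri✓ 2321:Sat✓ 2322:Sun 2323:Mon
Years with five Saturdays: 2296, 2297, 2298, 2303, 2304, 2308, 2309, 2310, 2314, 2315, 2320, 2321 → 12.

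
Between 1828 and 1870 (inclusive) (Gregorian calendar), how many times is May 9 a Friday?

6

Track May 9's weekday year by year (advancing +1, or +2 across a Feb 29):
  1828: Fri ✓  1829: Sat (+1)  1830: Sun (+1)  1831: Mon (+1)  1832: Wed (+2)
  1833: Thu (+1)  1834: Fri (+1) ✓  1835: Sat (+1)  1836: Mon (+2)  1837: Tue (+1)
  1838: Wed (+1)  1839: Thu (+1)  1840: Sat (+2)  1841: Sun (+1)  … (15 more years) …
  1857: Sat (+1)  1858: Sun (+1)  1859: Mon (+1)  1860: Wed (+2)  1861: Thu (+1)
  1862: Fri (+1) ✓  1863: Sat (+1)  1864: Mon (+2)  1865: Tue (+1)  1866: Wed (+1)
  1867: Thu (+1)  1868: Sat (+2)  1869: Sun (+1)  1870: Mon (+1)
Friday years: 1828, 1834, 1845, 1851, 1856, 1862 — 6 in total.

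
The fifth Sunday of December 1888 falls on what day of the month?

30

December 1, 1888 is a Saturday, so the first Sunday is the 2nd.
The fifth Sunday is 2 + 28 = 30.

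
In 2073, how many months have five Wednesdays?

4

A month of length L has five Wednesdays iff its first Wednesday is on day ≤ L−28 (so day 1–3 in a 31-day month, 1–2 in a 30-day month, day 1 in a leap February).
Checking each month of 2073: Jan starts Sun (31d); Feb starts Wed (28d); Mar starts Wed (31d) ✓; Apr starts Sat (30d); May starts Mon (31d) ✓; Jun starts Thu (30d); Jul starts Sat (31d); Aug starts Tue (31d) ✓; Sep starts Fri (30d); Oct starts Sun (31d); Nov starts Wed (30d) ✓; Dec starts Fri (31d).
Five-Wednesday months: March, May, August, November → 4.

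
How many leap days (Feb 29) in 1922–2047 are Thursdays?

Leap years in 1922–2047: 31 of them.
Feb 29 weekday advances by 5 (mod 7) from one leap year to the next four years later (or differs when a century non-leap intervenes).
Leap-day weekdays: 1924:Fri 1928:Wed 1932:Mon 1936:Sat 1940:Thu✓ 1944:Tue 1948:Sun 1952:Fri 1956:Wed 1960:Mon 1964:Sat 1968:Thu✓ 1972:Tue …(5 more)… 1996:Thu✓ 2000:Tue 2004:Sun 2008:Fri 2012:Wed 2016:Mon 2020:Sat 2024:Thu✓ 2028:Tue 2032:Sun 2036:Fri 2040:Wed 2044:Mon
Thursday: 1940, 1968, 1996, 2024 → 4.

4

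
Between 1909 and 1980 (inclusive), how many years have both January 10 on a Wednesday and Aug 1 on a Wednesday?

Check each year's weekday for January 10 and Aug 1:
  1909: Sun/Sun  1910: Mon/Mon  1911: Tue/Tue  1912: Wed/Thu  1913: Fri/Fri  1914: Sat/Sat  1915: Sun/Sun  1916: Mon/Tue  1917: Wed/Wed ✓  1918: Thu/Thu  1919: Fri/Fri  1920: Sat/Sun  1921: Mon/Mon  1922: Tue/Tue  …(44 more)…  1967: Tue/Tue  1968: Wed/Thu  1969: Fri/Fri  1970: Sat/Sat  1971: Sun/Sun  1972: Mon/Tue  1973: Wed/Wed ✓  1974: Thu/Thu  1975: Fri/Fri  1976: Sat/Sun  1977: Mon/Mon  1978: Tue/Tue  1979: Wed/Wed ✓  1980: Thu/Fri
Both conditions hold in: 1917, 1923, 1934, 1945, 1951, 1962, 1973, 1979 — 8.

8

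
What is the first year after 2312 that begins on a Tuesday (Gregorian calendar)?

Jan 1 advances by 2 weekdays after a leap year and by 1 after a common year.
2312: Jan 1 is Monday (leap).
2313: Wednesday
2314: Thursday
2315: Friday
2316: Saturday (leap)
2317: Monday
2318: Tuesday
2318 begins on a Tuesday

2318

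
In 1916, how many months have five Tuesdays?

4

A month of length L has five Tuesdays iff its first Tuesday is on day ≤ L−28 (so day 1–3 in a 31-day month, 1–2 in a 30-day month, day 1 in a leap February).
Checking each month of 1916: Jan starts Sat (31d); Feb starts Tue (29d) ✓; Mar starts Wed (31d); Apr starts Sat (30d); May starts Mon (31d) ✓; Jun starts Thu (30d); Jul starts Sat (31d); Aug starts Tue (31d) ✓; Sep starts Fri (30d); Oct starts Sun (31d) ✓; Nov starts Wed (30d); Dec starts Fri (31d).
Five-Tuesday months: February, May, August, October → 4.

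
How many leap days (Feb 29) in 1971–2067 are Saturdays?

3

Leap years in 1971–2067: 24 of them.
Feb 29 weekday advances by 5 (mod 7) from one leap year to the next four years later (or differs when a century non-leap intervenes).
Leap-day weekdays: 1972:Tue 1976:Sun 1980:Fri 1984:Wed 1988:Mon 1992:Sat✓ 1996:Thu 2000:Tue 2004:Sun 2008:Fri 2012:Wed 2016:Mon 2020:Sat✓ 2024:Thu 2028:Tue 2032:Sun 2036:Fri 2040:Wed 2044:Mon 2048:Sat✓ 2052:Thu 2056:Tue 2060:Sun 2064:Fri
Saturday: 1992, 2020, 2048 → 3.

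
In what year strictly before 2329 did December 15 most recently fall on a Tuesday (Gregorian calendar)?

From one year to the next, a fixed date's weekday advances by 1, or by 2 when a Feb 29 lies between the two dates.
2329: December 15 is Sunday.
2328: Saturday (−1)
2327: Thursday (−2)
2326: Wednesday (−1)
2325: Tuesday (−1)
December 15 falls on a Tuesday in 2325.

2325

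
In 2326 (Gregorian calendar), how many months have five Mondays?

4

A month of length L has five Mondays iff its first Monday is on day ≤ L−28 (so day 1–3 in a 31-day month, 1–2 in a 30-day month, day 1 in a leap February).
Checking each month of 2326: Jan starts Fri (31d); Feb starts Mon (28d); Mar starts Mon (31d) ✓; Apr starts Thu (30d); May starts Sat (31d) ✓; Jun starts Tue (30d); Jul starts Thu (31d); Aug starts Sun (31d) ✓; Sep starts Wed (30d); Oct starts Fri (31d); Nov starts Mon (30d) ✓; Dec starts Wed (31d).
Five-Monday months: March, May, August, November → 4.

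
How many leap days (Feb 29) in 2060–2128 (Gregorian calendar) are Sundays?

3

Leap years in 2060–2128: 17 of them.
Feb 29 weekday advances by 5 (mod 7) from one leap year to the next four years later (or differs when a century non-leap intervenes).
Leap-day weekdays: 2060:Sun✓ 2064:Fri 2068:Wed 2072:Mon 2076:Sat 2080:Thu 2084:Tue 2088:Sun✓ 2092:Fri 2096:Wed 2104:Fri 2108:Wed 2112:Mon 2116:Sat 2120:Thu 2124:Tue 2128:Sun✓
Sunday: 2060, 2088, 2128 → 3.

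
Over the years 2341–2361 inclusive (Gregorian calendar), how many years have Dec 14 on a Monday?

Track Dec 14's weekday year by year (advancing +1, or +2 across a Feb 29):
  2341: Sun  2342: Mon (+1) ✓  2343: Tue (+1)  2344: Thu (+2)  2345: Fri (+1)
  2346: Sat (+1)  2347: Sun (+1)  2348: Tue (+2)  2349: Wed (+1)  2350: Thu (+1)
  2351: Fri (+1)  2352: Sun (+2)  2353: Mon (+1) ✓  2354: Tue (+1)  2355: Wed (+1)
  2356: Fri (+2)  2357: Sat (+1)  2358: Sun (+1)  2359: Mon (+1) ✓  2360: Wed (+2)
  2361: Thu (+1)
Monday years: 2342, 2353, 2359 — 3 in total.

3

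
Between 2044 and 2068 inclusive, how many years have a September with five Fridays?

September has 30 days; it has five Fridays when Friday falls among the first (month-length − 28) days — i.e. when September 1 is one of Friday/Thursday.
September 1 by year: 2044:Thu✓ 2045:Fri✓ 2046:Sat 2047:Sun 2048:Tue 2049:Wed 2050:Thu✓ 2051:Fri✓ 2052:Sun 2053:Mon 2054:Tue 2055:Wed 2056:Fri✓ 2057:Sat 2058:Sun 2059:Mon 2060:Wed 2061:Thu✓ 2062:Fri✓ 2063:Sat 2064:Mon 2065:Tue 2066:Wed 2067:Thu✓ 2068:Sat
Years with five Fridays: 2044, 2045, 2050, 2051, 2056, 2061, 2062, 2067 → 8.

8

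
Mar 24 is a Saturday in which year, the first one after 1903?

From one year to the next, a fixed date's weekday advances by 1, or by 2 when a Feb 29 lies between the two dates.
1903: March 24 is Tuesday.
1904: Thursday (+2)
1905: Friday (+1)
1906: Saturday (+1)
Mar 24 falls on a Saturday in 1906.

1906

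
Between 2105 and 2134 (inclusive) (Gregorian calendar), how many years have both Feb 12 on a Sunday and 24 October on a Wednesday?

Check each year's weekday for Feb 12 and 24 October:
  2105: Thu/Sat  2106: Fri/Sun  2107: Sat/Mon  2108: Sun/Wed ✓  2109: Tue/Thu  2110: Wed/Fri  2111: Thu/Sat  2112: Fri/Mon  2113: Sun/Tue  2114: Mon/Wed  2115: Tue/Thu  2116: Wed/Sat  2117: Fri/Sun  2118: Sat/Mon  2119: Sun/Tue  2120: Mon/Thu  2121: Wed/Fri  2122: Thu/Sat  2123: Fri/Sun  2124: Sat/Tue  2125: Mon/Wed  2126: Tue/Thu  2127: Wed/Fri  2128: Thu/Sun  2129: Sat/Mon  2130: Sun/Tue  2131: Mon/Wed  2132: Tue/Fri  2133: Thu/Sat  2134: Fri/Sun
Both conditions hold in: 2108 — 1.

1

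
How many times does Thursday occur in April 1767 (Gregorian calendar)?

5

April 1767 has 30 days and begins on Wednesday.
The first Thursday is April 2.
Thursdays fall on 2, 9, 16, 23, 30 — that's 5.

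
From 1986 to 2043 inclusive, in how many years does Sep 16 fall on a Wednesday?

Track Sep 16's weekday year by year (advancing +1, or +2 across a Feb 29):
  1986: Tue  1987: Wed (+1) ✓  1988: Fri (+2)  1989: Sat (+1)  1990: Sun (+1)
  1991: Mon (+1)  1992: Wed (+2) ✓  1993: Thu (+1)  1994: Fri (+1)  1995: Sat (+1)
  1996: Mon (+2)  1997: Tue (+1)  1998: Wed (+1) ✓  1999: Thu (+1)  … (30 more years) …
  2030: Mon (+1)  2031: Tue (+1)  2032: Thu (+2)  2033: Fri (+1)  2034: Sat (+1)
  2035: Sun (+1)  2036: Tue (+2)  2037: Wed (+1) ✓  2038: Thu (+1)  2039: Fri (+1)
  2040: Sun (+2)  2041: Mon (+1)  2042: Tue (+1)  2043: Wed (+1) ✓
Wednesday years: 1987, 1992, 1998, 2009, 2015, 2020, 2026, 2037, 2043 — 9 in total.

9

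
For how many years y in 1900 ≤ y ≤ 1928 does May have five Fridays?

May has 31 days; it has five Fridays when Friday falls among the first (month-length − 28) days — i.e. when May 1 is one of Friday/Thursday/Wednesday.
May 1 by year: 1900:Tue 1901:Wed✓ 1902:Thu✓ 1903:Fri✓ 1904:Sun 1905:Mon 1906:Tue 1907:Wed✓ 1908:Fri✓ 1909:Sat 1910:Sun 1911:Mon 1912:Wed✓ 1913:Thu✓ 1914:Fri✓ 1915:Sat 1916:Mon 1917:Tue 1918:Wed✓ 1919:Thu✓ 1920:Sat 1921:Sun 1922:Mon 1923:Tue 1924:Thu✓ 1925:Fri✓ 1926:Sat 1927:Sun 1928:Tue
Years with five Fridays: 1901, 1902, 1903, 1907, 1908, 1912, 1913, 1914, 1918, 1919, 1924, 1925 → 12.

12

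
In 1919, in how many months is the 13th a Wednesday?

1

Check the 13th of each month of 1919: Jan 13: Mon, Feb 13: Thu, Mar 13: Thu, Apr 13: Sun, May 13: Tue, Jun 13: Fri, Jul 13: Sun, Aug 13: Wed, Sep 13: Sat, Oct 13: Mon, Nov 13: Thu, Dec 13: Sat.
Wednesday occurs in August — 1 month.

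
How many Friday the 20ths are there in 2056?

Check the 20th of each month of 2056: Jan 20: Thu, Feb 20: Sun, Mar 20: Mon, Apr 20: Thu, May 20: Sat, Jun 20: Tue, Jul 20: Thu, Aug 20: Sun, Sep 20: Wed, Oct 20: Fri, Nov 20: Mon, Dec 20: Wed.
Friday occurs in October — 1 month.

1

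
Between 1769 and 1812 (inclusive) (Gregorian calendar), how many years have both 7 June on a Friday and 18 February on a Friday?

Check each year's weekday for 7 June and 18 February:
  1769: Wed/Sat  1770: Thu/Sun  1771: Fri/Mon  1772: Sun/Tue  1773: Mon/Thu  1774: Tue/Fri  1775: Wed/Sat  1776: Fri/Sun  1777: Sat/Tue  1778: Sun/Wed  1779: Mon/Thu  1780: Wed/Fri  1781: Thu/Sun  1782: Fri/Mon  …(16 more)…  1799: Fri/Mon  1800: Sat/Tue  1801: Sun/Wed  1802: Mon/Thu  1803: Tue/Fri  1804: Thu/Sat  1805: Fri/Mon  1806: Sat/Tue  1807: Sun/Wed  1808: Tue/Thu  1809: Wed/Sat  1810: Thu/Sun  1811: Fri/Mon  1812: Sun/Tue
Both conditions hold in: no year — 0.

0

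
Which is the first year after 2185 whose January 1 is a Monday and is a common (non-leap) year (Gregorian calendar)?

2187

Jan 1 advances by 2 weekdays after a leap year and by 1 after a common year.
2185: Jan 1 is Saturday.
2186: Sunday
2187: Monday
2187 begins on a Monday and is a common year.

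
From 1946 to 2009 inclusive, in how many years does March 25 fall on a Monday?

9

Track March 25's weekday year by year (advancing +1, or +2 across a Feb 29):
  1946: Mon ✓  1947: Tue (+1)  1948: Thu (+2)  1949: Fri (+1)  1950: Sat (+1)
  1951: Sun (+1)  1952: Tue (+2)  1953: Wed (+1)  1954: Thu (+1)  1955: Fri (+1)
  1956: Sun (+2)  1957: Mon (+1) ✓  1958: Tue (+1)  1959: Wed (+1)  … (36 more years) …
  1996: Mon (+2) ✓  1997: Tue (+1)  1998: Wed (+1)  1999: Thu (+1)  2000: Sat (+2)
  2001: Sun (+1)  2002: Mon (+1) ✓  2003: Tue (+1)  2004: Thu (+2)  2005: Fri (+1)
  2006: Sat (+1)  2007: Sun (+1)  2008: Tue (+2)  2009: Wed (+1)
Monday years: 1946, 1957, 1963, 1968, 1974, 1985, 1991, 1996, 2002 — 9 in total.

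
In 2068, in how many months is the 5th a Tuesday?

1

Check the 5th of each month of 2068: Jan 5: Thu, Feb 5: Sun, Mar 5: Mon, Apr 5: Thu, May 5: Sat, Jun 5: Tue, Jul 5: Thu, Aug 5: Sun, Sep 5: Wed, Oct 5: Fri, Nov 5: Mon, Dec 5: Wed.
Tuesday occurs in June — 1 month.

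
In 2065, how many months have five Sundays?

4

A month of length L has five Sundays iff its first Sunday is on day ≤ L−28 (so day 1–3 in a 31-day month, 1–2 in a 30-day month, day 1 in a leap February).
Checking each month of 2065: Jan starts Thu (31d); Feb starts Sun (28d); Mar starts Sun (31d) ✓; Apr starts Wed (30d); May starts Fri (31d) ✓; Jun starts Mon (30d); Jul starts Wed (31d); Aug starts Sat (31d) ✓; Sep starts Tue (30d); Oct starts Thu (31d); Nov starts Sun (30d) ✓; Dec starts Tue (31d).
Five-Sunday months: March, May, August, November → 4.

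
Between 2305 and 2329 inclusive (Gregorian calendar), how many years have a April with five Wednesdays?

April has 30 days; it has five Wednesdays when Wednesday falls among the first (month-length − 28) days — i.e. when April 1 is one of Wednesday/Tuesday.
April 1 by year: 2305:Sat 2306:Sun 2307:Mon 2308:Wed✓ 2309:Thu 2310:Fri 2311:Sat 2312:Mon 2313:Tue✓ 2314:Wed✓ 2315:Thu 2316:Sat 2317:Sun 2318:Mon 2319:Tue✓ 2320:Thu 2321:Fri 2322:Sat 2323:Sun 2324:Tue✓ 2325:Wed✓ 2326:Thu 2327:Fri 2328:Sun 2329:Mon
Years with five Wednesdays: 2308, 2313, 2314, 2319, 2324, 2325 → 6.

6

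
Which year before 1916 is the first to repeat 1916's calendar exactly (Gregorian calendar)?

1876

Two years share a calendar iff Jan 1 falls on the same weekday and both are leap or both are common. 1916: Jan 1 is Saturday, leap year.
1915: Jan 1 Friday, common
1914: Jan 1 Thursday, common
1913: Jan 1 Wednesday, common
1912: Jan 1 Monday, leap
1911: Jan 1 Sunday, common
1910: Jan 1 Saturday, common
1909: Jan 1 Friday, common
1908: Jan 1 Wednesday, leap
1907: Jan 1 Tuesday, common
1906: Jan 1 Monday, common
1905: Jan 1 Sunday, common
1904: Jan 1 Friday, leap
1903: Jan 1 Thursday, common
1902: Jan 1 Wednesday, common
1901: Jan 1 Tuesday, common
1900: Jan 1 Monday, common
1899: Jan 1 Sunday, common
1898: Jan 1 Saturday, common
1897: Jan 1 Friday, common
1896: Jan 1 Wednesday, leap
1895: Jan 1 Tuesday, common
1894: Jan 1 Monday, common
1893: Jan 1 Sunday, common
1892: Jan 1 Friday, leap
1891: Jan 1 Thursday, common
1890: Jan 1 Wednesday, common
1889: Jan 1 Tuesday, common
1888: Jan 1 Sunday, leap
1887: Jan 1 Saturday, common
1886: Jan 1 Friday, common
1885: Jan 1 Thursday, common
1884: Jan 1 Tuesday, leap
1883: Jan 1 Monday, common
1882: Jan 1 Sunday, common
1881: Jan 1 Saturday, common
1880: Jan 1 Thursday, leap
1879: Jan 1 Wednesday, common
1878: Jan 1 Tuesday, common
1877: Jan 1 Monday, common
1876: Jan 1 Saturday, leap
1876 matches on both conditions.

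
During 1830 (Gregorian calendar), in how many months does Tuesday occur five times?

4

A month of length L has five Tuesdays iff its first Tuesday is on day ≤ L−28 (so day 1–3 in a 31-day month, 1–2 in a 30-day month, day 1 in a leap February).
Checking each month of 1830: Jan starts Fri (31d); Feb starts Mon (28d); Mar starts Mon (31d) ✓; Apr starts Thu (30d); May starts Sat (31d); Jun starts Tue (30d) ✓; Jul starts Thu (31d); Aug starts Sun (31d) ✓; Sep starts Wed (30d); Oct starts Fri (31d); Nov starts Mon (30d) ✓; Dec starts Wed (31d).
Five-Tuesday months: March, June, August, November → 4.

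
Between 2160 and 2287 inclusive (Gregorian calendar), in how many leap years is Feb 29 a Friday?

Leap years in 2160–2287: 31 of them.
Feb 29 weekday advances by 5 (mod 7) from one leap year to the next four years later (or differs when a century non-leap intervenes).
Leap-day weekdays: 2160:Fri✓ 2164:Wed 2168:Mon 2172:Sat 2176:Thu 2180:Tue 2184:Sun 2188:Fri✓ 2192:Wed 2196:Mon 2204:Wed 2208:Mon 2212:Sat …(5 more)… 2236:Mon 2240:Sat 2244:Thu 2248:Tue 2252:Sun 2256:Fri✓ 2260:Wed 2264:Mon 2268:Sat 2272:Thu 2276:Tue 2280:Sun 2284:Fri✓
Friday: 2160, 2188, 2228, 2256, 2284 → 5.

5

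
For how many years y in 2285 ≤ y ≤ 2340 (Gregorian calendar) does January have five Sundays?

January has 31 days; it has five Sundays when Sunday falls among the first (month-length − 28) days — i.e. when January 1 is one of Sunday/Saturday/Friday.
January 1 by year: 2285:Thu 2286:Fri✓ 2287:Sat✓ 2288:Sun✓ 2289:Tue 2290:Wed 2291:Thu 2292:Fri✓ 2293:Sun✓ 2294:Mon 2295:Tue 2296:Wed 2297:Fri✓ 2298:Sat✓ 2299:Sun✓ …(26 more)… 2326:Fri✓ 2327:Sat✓ 2328:Sun✓ 2329:Tue 2330:Wed 2331:Thu 2332:Fri✓ 2333:Sun✓ 2334:Mon 2335:Tue 2336:Wed 2337:Fri✓ 2338:Sat✓ 2339:Sun✓ 2340:Mon
Years with five Sundays: 2286, 2287, 2288, 2292, 2293, 2297, 2298, 2299, 2304, 2305, 2309, 2310, 2311, 2315, 2316, 2321, 2322, 2326, 2327, 2328, 2332, 2333, 2337, 2338, 2339 → 25.

25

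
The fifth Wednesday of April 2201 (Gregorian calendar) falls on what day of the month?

29

April 1, 2201 is a Wednesday, so the first Wednesday is the 1st.
The fifth Wednesday is 1 + 28 = 29.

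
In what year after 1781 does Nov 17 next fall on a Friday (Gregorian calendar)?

1786

From one year to the next, a fixed date's weekday advances by 1, or by 2 when a Feb 29 lies between the two dates.
1781: November 17 is Saturday.
1782: Sunday (+1)
1783: Monday (+1)
1784: Wednesday (+2)
1785: Thursday (+1)
1786: Friday (+1)
Nov 17 falls on a Friday in 1786.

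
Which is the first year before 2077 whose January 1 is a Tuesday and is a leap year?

Jan 1 advances by 2 weekdays after a leap year and by 1 after a common year.
2077: Jan 1 is Friday.
2076: Wednesday (leap)
2075: Tuesday
2074: Monday
2073: Sunday
2072: Friday (leap)
2071: Thursday
2070: Wednesday
2069: Tuesday
2068: Sunday (leap)
2067: Saturday
2066: Friday
2065: Thursday
2064: Tuesday (leap)
2064 begins on a Tuesday and is a leap year.

2064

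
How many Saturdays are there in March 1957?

March 1957 has 31 days and begins on Friday.
The first Saturday is March 2.
Saturdays fall on 2, 9, 16, 23, 30 — that's 5.

5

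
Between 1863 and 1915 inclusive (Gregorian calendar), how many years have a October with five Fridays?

October has 31 days; it has five Fridays when Friday falls among the first (month-length − 28) days — i.e. when October 1 is one of Friday/Thursday/Wednesday.
October 1 by year: 1863:Thu✓ 1864:Sat 1865:Sun 1866:Mon 1867:Tue 1868:Thu✓ 1869:Fri✓ 1870:Sat 1871:Sun 1872:Tue 1873:Wed✓ 1874:Thu✓ 1875:Fri✓ 1876:Sun 1877:Mon …(23 more)… 1901:Tue 1902:Wed✓ 1903:Thu✓ 1904:Sat 1905:Sun 1906:Mon 1907:Tue 1908:Thu✓ 1909:Fri✓ 1910:Sat 1911:Sun 1912:Tue 1913:Wed✓ 1914:Thu✓ 1915:Fri✓
Years with five Fridays: 1863, 1868, 1869, 1873, 1874, 1875, 1879, 1880, 1884, 1885, 1886, 1890, 1891, 1896, 1897, 1902, 1903, 1908, 1909, 1913, 1914, 1915 → 22.

22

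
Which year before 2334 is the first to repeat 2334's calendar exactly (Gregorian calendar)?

Two years share a calendar iff Jan 1 falls on the same weekday and both are leap or both are common. 2334: Jan 1 is Monday, common year.
2333: Jan 1 Sunday, common
2332: Jan 1 Friday, leap
2331: Jan 1 Thursday, common
2330: Jan 1 Wednesday, common
2329: Jan 1 Tuesday, common
2328: Jan 1 Sunday, leap
2327: Jan 1 Saturday, common
2326: Jan 1 Friday, common
2325: Jan 1 Thursday, common
2324: Jan 1 Tuesday, leap
2323: Jan 1 Monday, common
2323 matches on both conditions.

2323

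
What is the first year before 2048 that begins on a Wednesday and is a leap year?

2020

Jan 1 advances by 2 weekdays after a leap year and by 1 after a common year.
2048: Jan 1 is Wednesday (leap).
2047: Tuesday
2046: Monday
2045: Sunday
2044: Friday (leap)
2043: Thursday
2042: Wednesday
2041: Tuesday
2040: Sunday (leap)
2039: Saturday
2038: Friday
2037: Thursday
2036: Tuesday (leap)
2035: Monday
2034: Sunday
2033: Saturday
2032: Thursday (leap)
2031: Wednesday
2030: Tuesday
2029: Monday
2028: Saturday (leap)
2027: Friday
2026: Thursday
2025: Wednesday
2024: Monday (leap)
2023: Sunday
2022: Saturday
2021: Friday
2020: Wednesday (leap)
2020 begins on a Wednesday and is a leap year.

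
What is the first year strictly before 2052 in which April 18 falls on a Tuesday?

2051

From one year to the next, a fixed date's weekday advances by 1, or by 2 when a Feb 29 lies between the two dates.
2052: April 18 is Thursday.
2051: Tuesday (−2)
April 18 falls on a Tuesday in 2051.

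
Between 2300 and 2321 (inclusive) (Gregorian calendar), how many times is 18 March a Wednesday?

3

Track 18 March's weekday year by year (advancing +1, or +2 across a Feb 29):
  2300: Sun  2301: Mon (+1)  2302: Tue (+1)  2303: Wed (+1) ✓  2304: Fri (+2)
  2305: Sat (+1)  2306: Sun (+1)  2307: Mon (+1)  2308: Wed (+2) ✓  2309: Thu (+1)
  2310: Fri (+1)  2311: Sat (+1)  2312: Mon (+2)  2313: Tue (+1)  2314: Wed (+1) ✓
  2315: Thu (+1)  2316: Sat (+2)  2317: Sun (+1)  2318: Mon (+1)  2319: Tue (+1)
  2320: Thu (+2)  2321: Fri (+1)
Wednesday years: 2303, 2308, 2314 — 3 in total.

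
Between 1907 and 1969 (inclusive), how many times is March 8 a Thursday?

Track March 8's weekday year by year (advancing +1, or +2 across a Feb 29):
  1907: Fri  1908: Sun (+2)  1909: Mon (+1)  1910: Tue (+1)  1911: Wed (+1)
  1912: Fri (+2)  1913: Sat (+1)  1914: Sun (+1)  1915: Mon (+1)  1916: Wed (+2)
  1917: Thu (+1) ✓  1918: Fri (+1)  1919: Sat (+1)  1920: Mon (+2)  … (35 more years) …
  1956: Thu (+2) ✓  1957: Fri (+1)  1958: Sat (+1)  1959: Sun (+1)  1960: Tue (+2)
  1961: Wed (+1)  1962: Thu (+1) ✓  1963: Fri (+1)  1964: Sun (+2)  1965: Mon (+1)
  1966: Tue (+1)  1967: Wed (+1)  1968: Fri (+2)  1969: Sat (+1)
Thursday years: 1917, 1923, 1928, 1934, 1945, 1951, 1956, 1962 — 8 in total.

8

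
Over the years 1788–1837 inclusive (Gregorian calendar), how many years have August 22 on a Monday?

8

Track August 22's weekday year by year (advancing +1, or +2 across a Feb 29):
  1788: Fri  1789: Sat (+1)  1790: Sun (+1)  1791: Mon (+1) ✓  1792: Wed (+2)
  1793: Thu (+1)  1794: Fri (+1)  1795: Sat (+1)  1796: Mon (+2) ✓  1797: Tue (+1)
  1798: Wed (+1)  1799: Thu (+1)  1800: Fri (+1)  1801: Sat (+1)  … (22 more years) …
  1824: Sun (+2)  1825: Mon (+1) ✓  1826: Tue (+1)  1827: Wed (+1)  1828: Fri (+2)
  1829: Sat (+1)  1830: Sun (+1)  1831: Mon (+1) ✓  1832: Wed (+2)  1833: Thu (+1)
  1834: Fri (+1)  1835: Sat (+1)  1836: Mon (+2) ✓  1837: Tue (+1)
Monday years: 1791, 1796, 1803, 1808, 1814, 1825, 1831, 1836 — 8 in total.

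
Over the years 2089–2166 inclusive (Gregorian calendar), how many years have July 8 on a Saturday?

10

Track July 8's weekday year by year (advancing +1, or +2 across a Feb 29):
  2089: Fri  2090: Sat (+1) ✓  2091: Sun (+1)  2092: Tue (+2)  2093: Wed (+1)
  2094: Thu (+1)  2095: Fri (+1)  2096: Sun (+2)  2097: Mon (+1)  2098: Tue (+1)
  2099: Wed (+1)  2100: Thu (+1)  2101: Fri (+1)  2102: Sat (+1) ✓  … (50 more years) …
  2153: Sun (+1)  2154: Mon (+1)  2155: Tue (+1)  2156: Thu (+2)  2157: Fri (+1)
  2158: Sat (+1) ✓  2159: Sun (+1)  2160: Tue (+2)  2161: Wed (+1)  2162: Thu (+1)
  2163: Fri (+1)  2164: Sun (+2)  2165: Mon (+1)  2166: Tue (+1)
Saturday years: 2090, 2102, 2113, 2119, 2124, 2130, 2141, 2147, 2152, 2158 — 10 in total.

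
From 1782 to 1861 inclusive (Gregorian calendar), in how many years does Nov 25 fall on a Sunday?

12

Track Nov 25's weekday year by year (advancing +1, or +2 across a Feb 29):
  1782: Mon  1783: Tue (+1)  1784: Thu (+2)  1785: Fri (+1)  1786: Sat (+1)
  1787: Sun (+1) ✓  1788: Tue (+2)  1789: Wed (+1)  1790: Thu (+1)  1791: Fri (+1)
  1792: Sun (+2) ✓  1793: Mon (+1)  1794: Tue (+1)  1795: Wed (+1)  … (52 more years) …
  1848: Sat (+2)  1849: Sun (+1) ✓  1850: Mon (+1)  1851: Tue (+1)  1852: Thu (+2)
  1853: Fri (+1)  1854: Sat (+1)  1855: Sun (+1) ✓  1856: Tue (+2)  1857: Wed (+1)
  1858: Thu (+1)  1859: Fri (+1)  1860: Sun (+2) ✓  1861: Mon (+1)
Sunday years: 1787, 1792, 1798, 1804, 1810, 1821, 1827, 1832, 1838, 1849, 1855, 1860 — 12 in total.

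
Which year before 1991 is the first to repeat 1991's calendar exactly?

1985

Two years share a calendar iff Jan 1 falls on the same weekday and both are leap or both are common. 1991: Jan 1 is Tuesday, common year.
1990: Jan 1 Monday, common
1989: Jan 1 Sunday, common
1988: Jan 1 Friday, leap
1987: Jan 1 Thursday, common
1986: Jan 1 Wednesday, common
1985: Jan 1 Tuesday, common
1985 matches on both conditions.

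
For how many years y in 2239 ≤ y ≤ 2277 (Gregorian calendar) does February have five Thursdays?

2

February has 28 days (29 in leap years); it has five Thursdays when Thursday falls among the first (month-length − 28) days — i.e. when February 1 is Thursday in a leap year (never in a common year).
February 1 by year: 2239:Fri 2240:Sat 2241:Mon 2242:Tue 2243:Wed 2244:Thu✓ 2245:Sat 2246:Sun 2247:Mon 2248:Tue 2249:Thu 2250:Fri 2251:Sat 2252:Sun 2253:Tue …(9 more)… 2263:Sun 2264:Mon 2265:Wed 2266:Thu 2267:Fri 2268:Sat 2269:Mon 2270:Tue 2271:Wed 2272:Thu✓ 2273:Sat 2274:Sun 2275:Mon 2276:Tue 2277:Thu
Years with five Thursdays: 2244, 2272 → 2.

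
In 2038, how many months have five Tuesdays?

A month of length L has five Tuesdays iff its first Tuesday is on day ≤ L−28 (so day 1–3 in a 31-day month, 1–2 in a 30-day month, day 1 in a leap February).
Checking each month of 2038: Jan starts Fri (31d); Feb starts Mon (28d); Mar starts Mon (31d) ✓; Apr starts Thu (30d); May starts Sat (31d); Jun starts Tue (30d) ✓; Jul starts Thu (31d); Aug starts Sun (31d) ✓; Sep starts Wed (30d); Oct starts Fri (31d); Nov starts Mon (30d) ✓; Dec starts Wed (31d).
Five-Tuesday months: March, June, August, November → 4.

4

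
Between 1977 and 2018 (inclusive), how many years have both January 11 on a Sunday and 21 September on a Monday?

5

Check each year's weekday for January 11 and 21 September:
  1977: Tue/Wed  1978: Wed/Thu  1979: Thu/Fri  1980: Fri/Sun  1981: Sun/Mon ✓  1982: Mon/Tue  1983: Tue/Wed  1984: Wed/Fri  1985: Fri/Sat  1986: Sat/Sun  1987: Sun/Mon ✓  1988: Mon/Wed  1989: Wed/Thu  1990: Thu/Fri  …(14 more)…  2005: Tue/Wed  2006: Wed/Thu  2007: Thu/Fri  2008: Fri/Sun  2009: Sun/Mon ✓  2010: Mon/Tue  2011: Tue/Wed  2012: Wed/Fri  2013: Fri/Sat  2014: Sat/Sun  2015: Sun/Mon ✓  2016: Mon/Wed  2017: Wed/Thu  2018: Thu/Fri
Both conditions hold in: 1981, 1987, 1998, 2009, 2015 — 5.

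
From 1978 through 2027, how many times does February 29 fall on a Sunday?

Leap years in 1978–2027: 12 of them.
Feb 29 weekday advances by 5 (mod 7) from one leap year to the next four years later (or differs when a century non-leap intervenes).
Leap-day weekdays: 1980:Fri 1984:Wed 1988:Mon 1992:Sat 1996:Thu 2000:Tue 2004:Sun✓ 2008:Fri 2012:Wed 2016:Mon 2020:Sat 2024:Thu
Sunday: 2004 → 1.

1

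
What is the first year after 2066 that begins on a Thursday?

2071

Jan 1 advances by 2 weekdays after a leap year and by 1 after a common year.
2066: Jan 1 is Friday.
2067: Saturday
2068: Sunday (leap)
2069: Tuesday
2070: Wednesday
2071: Thursday
2071 begins on a Thursday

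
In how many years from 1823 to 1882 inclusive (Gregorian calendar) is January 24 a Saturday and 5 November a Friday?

3

Check each year's weekday for January 24 and 5 November:
  1823: Fri/Wed  1824: Sat/Fri ✓  1825: Mon/Sat  1826: Tue/Sun  1827: Wed/Mon  1828: Thu/Wed  1829: Sat/Thu  1830: Sun/Fri  1831: Mon/Sat  1832: Tue/Mon  1833: Thu/Tue  1834: Fri/Wed  1835: Sat/Thu  1836: Sun/Sat  …(32 more)…  1869: Sun/Fri  1870: Mon/Sat  1871: Tue/Sun  1872: Wed/Tue  1873: Fri/Wed  1874: Sat/Thu  1875: Sun/Fri  1876: Mon/Sun  1877: Wed/Mon  1878: Thu/Tue  1879: Fri/Wed  1880: Sat/Fri ✓  1881: Mon/Sat  1882: Tue/Sun
Both conditions hold in: 1824, 1852, 1880 — 3.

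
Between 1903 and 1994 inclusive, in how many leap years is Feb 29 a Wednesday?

Leap years in 1903–1994: 23 of them.
Feb 29 weekday advances by 5 (mod 7) from one leap year to the next four years later (or differs when a century non-leap intervenes).
Leap-day weekdays: 1904:Mon 1908:Sat 1912:Thu 1916:Tue 1920:Sun 1924:Fri 1928:Wed✓ 1932:Mon 1936:Sat 1940:Thu 1944:Tue 1948:Sun 1952:Fri 1956:Wed✓ 1960:Mon 1964:Sat 1968:Thu 1972:Tue 1976:Sun 1980:Fri 1984:Wed✓ 1988:Mon 1992:Sat
Wednesday: 1928, 1956, 1984 → 3.

3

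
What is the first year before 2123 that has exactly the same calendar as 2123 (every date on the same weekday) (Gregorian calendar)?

2117

Two years share a calendar iff Jan 1 falls on the same weekday and both are leap or both are common. 2123: Jan 1 is Friday, common year.
2122: Jan 1 Thursday, common
2121: Jan 1 Wednesday, common
2120: Jan 1 Monday, leap
2119: Jan 1 Sunday, common
2118: Jan 1 Saturday, common
2117: Jan 1 Friday, common
2117 matches on both conditions.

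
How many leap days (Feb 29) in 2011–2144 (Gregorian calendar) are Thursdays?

Leap years in 2011–2144: 33 of them.
Feb 29 weekday advances by 5 (mod 7) from one leap year to the next four years later (or differs when a century non-leap intervenes).
Leap-day weekdays: 2012:Wed 2016:Mon 2020:Sat 2024:Thu✓ 2028:Tue 2032:Sun 2036:Fri 2040:Wed 2044:Mon 2048:Sat 2052:Thu✓ 2056:Tue 2060:Sun …(7 more)… 2092:Fri 2096:Wed 2104:Fri 2108:Wed 2112:Mon 2116:Sat 2120:Thu✓ 2124:Tue 2128:Sun 2132:Fri 2136:Wed 2140:Mon 2144:Sat
Thursday: 2024, 2052, 2080, 2120 → 4.

4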